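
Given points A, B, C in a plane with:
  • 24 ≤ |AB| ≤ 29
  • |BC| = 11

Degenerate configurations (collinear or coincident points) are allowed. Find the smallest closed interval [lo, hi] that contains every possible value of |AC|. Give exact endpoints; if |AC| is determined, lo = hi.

|AB| ∈ [24, 29]
|BC| ∈ {11}
|AC| ∈ [13, 40]

|AC| ∈ [13, 40]  (≈ [13.0000, 40.0000])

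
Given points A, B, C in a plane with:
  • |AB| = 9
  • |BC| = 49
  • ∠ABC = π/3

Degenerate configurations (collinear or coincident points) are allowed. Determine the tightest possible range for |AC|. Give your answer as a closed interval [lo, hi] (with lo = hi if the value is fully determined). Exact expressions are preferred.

|AB| ∈ {9}
|BC| ∈ {49}
|AC| ∈ {√(2041)}

|AC| = √(2041)  (≈ 45.1774)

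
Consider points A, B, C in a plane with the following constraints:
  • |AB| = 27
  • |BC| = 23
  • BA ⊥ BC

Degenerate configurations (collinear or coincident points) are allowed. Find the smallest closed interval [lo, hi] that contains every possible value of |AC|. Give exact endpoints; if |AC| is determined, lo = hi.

|AB| ∈ {27}
|BC| ∈ {23}
|AC| ∈ {√(1258)}

|AC| = √(1258)  (≈ 35.4683)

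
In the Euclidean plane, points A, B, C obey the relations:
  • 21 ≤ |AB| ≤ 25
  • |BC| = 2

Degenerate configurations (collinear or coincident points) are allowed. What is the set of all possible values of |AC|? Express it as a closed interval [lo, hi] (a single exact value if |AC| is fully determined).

|AC| ∈ [19, 27]  (≈ [19.0000, 27.0000])

|AB| ∈ [21, 25]
|BC| ∈ {2}
|AC| ∈ [19, 27]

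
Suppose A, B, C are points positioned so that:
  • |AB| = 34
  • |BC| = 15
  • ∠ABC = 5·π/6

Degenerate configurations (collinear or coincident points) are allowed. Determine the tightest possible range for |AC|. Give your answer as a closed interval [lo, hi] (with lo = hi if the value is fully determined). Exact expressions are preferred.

|AC| = √(510·√(3) + 1381)  (≈ 47.5851)

|AB| ∈ {34}
|BC| ∈ {15}
|AC| ∈ {√(510·√(3) + 1381)}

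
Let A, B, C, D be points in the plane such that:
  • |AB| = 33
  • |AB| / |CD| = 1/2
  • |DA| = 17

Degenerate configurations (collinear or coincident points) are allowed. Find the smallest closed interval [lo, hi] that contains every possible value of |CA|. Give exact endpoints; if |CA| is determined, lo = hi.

|CA| ∈ [49, 83]  (≈ [49.0000, 83.0000])

|AB| ∈ {33}
|AD| ∈ {17}
|CD| ∈ {66}
|BD| ∈ [16, 50]
|AC| ∈ [49, 83]
|BC| ∈ [16, 116]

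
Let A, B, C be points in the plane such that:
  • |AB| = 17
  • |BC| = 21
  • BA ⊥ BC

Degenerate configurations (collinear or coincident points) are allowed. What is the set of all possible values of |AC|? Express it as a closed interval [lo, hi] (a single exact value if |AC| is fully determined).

|AB| ∈ {17}
|BC| ∈ {21}
|AC| ∈ {√(730)}

|AC| = √(730)  (≈ 27.0185)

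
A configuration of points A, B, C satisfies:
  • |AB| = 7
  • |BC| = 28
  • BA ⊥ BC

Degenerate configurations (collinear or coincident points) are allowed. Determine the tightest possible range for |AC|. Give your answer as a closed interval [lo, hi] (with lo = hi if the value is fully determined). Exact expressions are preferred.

|AC| = 7·√(17)  (≈ 28.8617)

|AB| ∈ {7}
|BC| ∈ {28}
|AC| ∈ {7·√(17)}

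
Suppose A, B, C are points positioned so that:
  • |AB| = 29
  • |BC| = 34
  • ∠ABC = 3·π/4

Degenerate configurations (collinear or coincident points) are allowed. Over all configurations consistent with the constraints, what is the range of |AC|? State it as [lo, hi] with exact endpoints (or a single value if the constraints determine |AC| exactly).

|AC| = √(986·√(2) + 1997)  (≈ 58.2359)

|AB| ∈ {29}
|BC| ∈ {34}
|AC| ∈ {√(986·√(2) + 1997)}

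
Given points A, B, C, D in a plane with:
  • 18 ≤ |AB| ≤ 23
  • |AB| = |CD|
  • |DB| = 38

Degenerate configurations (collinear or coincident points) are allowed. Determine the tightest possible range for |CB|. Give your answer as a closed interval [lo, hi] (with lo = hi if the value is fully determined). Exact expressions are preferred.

|AB| ∈ [18, 23]
|BD| ∈ {38}
|CD| ∈ [18, 23]
|AD| ∈ [15, 61]
|BC| ∈ [15, 61]
|AC| ∈ [0, 84]

|CB| ∈ [15, 61]  (≈ [15.0000, 61.0000])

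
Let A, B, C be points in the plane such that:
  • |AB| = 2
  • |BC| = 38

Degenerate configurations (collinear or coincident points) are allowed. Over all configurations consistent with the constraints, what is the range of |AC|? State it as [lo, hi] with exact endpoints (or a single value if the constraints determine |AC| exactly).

|AB| ∈ {2}
|BC| ∈ {38}
|AC| ∈ [36, 40]

|AC| ∈ [36, 40]  (≈ [36.0000, 40.0000])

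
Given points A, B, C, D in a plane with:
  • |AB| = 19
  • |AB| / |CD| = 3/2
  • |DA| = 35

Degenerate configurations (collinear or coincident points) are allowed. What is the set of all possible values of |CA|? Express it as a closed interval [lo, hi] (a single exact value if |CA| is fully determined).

|CA| ∈ [67/3, 143/3]  (≈ [22.3333, 47.6667])

|AB| ∈ {19}
|AD| ∈ {35}
|CD| ∈ {38/3}
|BD| ∈ [16, 54]
|AC| ∈ [67/3, 143/3]
|BC| ∈ [10/3, 200/3]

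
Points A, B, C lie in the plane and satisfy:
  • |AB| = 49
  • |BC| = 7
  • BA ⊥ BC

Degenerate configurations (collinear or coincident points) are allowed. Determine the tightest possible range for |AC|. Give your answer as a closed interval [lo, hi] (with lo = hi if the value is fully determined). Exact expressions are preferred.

|AB| ∈ {49}
|BC| ∈ {7}
|AC| ∈ {35·√(2)}

|AC| = 35·√(2)  (≈ 49.4975)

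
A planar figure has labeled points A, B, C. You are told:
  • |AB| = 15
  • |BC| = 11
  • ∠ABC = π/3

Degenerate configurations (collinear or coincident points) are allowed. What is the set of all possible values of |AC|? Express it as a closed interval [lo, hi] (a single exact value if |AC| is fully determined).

|AC| = √(181)  (≈ 13.4536)

|AB| ∈ {15}
|BC| ∈ {11}
|AC| ∈ {√(181)}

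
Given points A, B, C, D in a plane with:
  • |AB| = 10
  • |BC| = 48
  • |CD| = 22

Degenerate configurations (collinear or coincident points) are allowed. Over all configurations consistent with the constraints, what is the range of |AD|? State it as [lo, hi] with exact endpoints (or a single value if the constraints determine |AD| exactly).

|AD| ∈ [16, 80]  (≈ [16.0000, 80.0000])

|AB| ∈ {10}
|BC| ∈ {48}
|CD| ∈ {22}
|AC| ∈ [38, 58]
|BD| ∈ [26, 70]
|AD| ∈ [16, 80]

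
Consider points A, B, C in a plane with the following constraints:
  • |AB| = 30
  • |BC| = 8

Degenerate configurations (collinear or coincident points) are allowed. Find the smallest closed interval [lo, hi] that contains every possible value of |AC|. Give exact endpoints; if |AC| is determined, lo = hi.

|AC| ∈ [22, 38]  (≈ [22.0000, 38.0000])

|AB| ∈ {30}
|BC| ∈ {8}
|AC| ∈ [22, 38]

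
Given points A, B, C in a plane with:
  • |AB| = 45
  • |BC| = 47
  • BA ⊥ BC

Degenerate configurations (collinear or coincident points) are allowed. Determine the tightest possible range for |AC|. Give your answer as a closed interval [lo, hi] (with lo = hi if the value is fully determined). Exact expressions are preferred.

|AC| = √(4234)  (≈ 65.0692)

|AB| ∈ {45}
|BC| ∈ {47}
|AC| ∈ {√(4234)}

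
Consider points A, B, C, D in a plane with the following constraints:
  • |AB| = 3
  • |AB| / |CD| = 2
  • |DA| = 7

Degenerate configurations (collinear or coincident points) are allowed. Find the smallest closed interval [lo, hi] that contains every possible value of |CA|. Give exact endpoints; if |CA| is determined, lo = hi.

|AB| ∈ {3}
|AD| ∈ {7}
|CD| ∈ {3/2}
|BD| ∈ [4, 10]
|AC| ∈ [11/2, 17/2]
|BC| ∈ [5/2, 23/2]

|CA| ∈ [11/2, 17/2]  (≈ [5.5000, 8.5000])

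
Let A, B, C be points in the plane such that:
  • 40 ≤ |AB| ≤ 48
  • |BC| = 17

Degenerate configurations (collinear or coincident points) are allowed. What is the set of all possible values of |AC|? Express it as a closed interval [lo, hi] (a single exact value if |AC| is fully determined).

|AB| ∈ [40, 48]
|BC| ∈ {17}
|AC| ∈ [23, 65]

|AC| ∈ [23, 65]  (≈ [23.0000, 65.0000])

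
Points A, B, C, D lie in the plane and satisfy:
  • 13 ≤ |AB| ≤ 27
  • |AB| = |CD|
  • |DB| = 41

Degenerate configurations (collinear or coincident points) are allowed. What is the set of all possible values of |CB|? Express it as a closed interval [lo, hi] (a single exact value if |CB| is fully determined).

|AB| ∈ [13, 27]
|BD| ∈ {41}
|CD| ∈ [13, 27]
|AD| ∈ [14, 68]
|BC| ∈ [14, 68]
|AC| ∈ [0, 95]

|CB| ∈ [14, 68]  (≈ [14.0000, 68.0000])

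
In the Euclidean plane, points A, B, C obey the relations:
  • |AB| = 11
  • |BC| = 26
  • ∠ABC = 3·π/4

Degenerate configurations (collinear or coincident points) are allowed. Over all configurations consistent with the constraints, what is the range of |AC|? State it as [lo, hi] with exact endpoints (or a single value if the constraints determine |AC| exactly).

|AC| = √(286·√(2) + 797)  (≈ 34.6622)

|AB| ∈ {11}
|BC| ∈ {26}
|AC| ∈ {√(286·√(2) + 797)}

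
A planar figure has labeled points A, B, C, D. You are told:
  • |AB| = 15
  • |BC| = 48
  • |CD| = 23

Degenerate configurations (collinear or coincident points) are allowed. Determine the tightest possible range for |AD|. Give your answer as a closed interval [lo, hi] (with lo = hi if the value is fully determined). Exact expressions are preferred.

|AB| ∈ {15}
|BC| ∈ {48}
|CD| ∈ {23}
|AC| ∈ [33, 63]
|BD| ∈ [25, 71]
|AD| ∈ [10, 86]

|AD| ∈ [10, 86]  (≈ [10.0000, 86.0000])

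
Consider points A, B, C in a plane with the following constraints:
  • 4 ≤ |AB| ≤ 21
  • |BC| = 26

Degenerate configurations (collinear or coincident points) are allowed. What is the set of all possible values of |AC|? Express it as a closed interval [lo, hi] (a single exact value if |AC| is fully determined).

|AB| ∈ [4, 21]
|BC| ∈ {26}
|AC| ∈ [5, 47]

|AC| ∈ [5, 47]  (≈ [5.0000, 47.0000])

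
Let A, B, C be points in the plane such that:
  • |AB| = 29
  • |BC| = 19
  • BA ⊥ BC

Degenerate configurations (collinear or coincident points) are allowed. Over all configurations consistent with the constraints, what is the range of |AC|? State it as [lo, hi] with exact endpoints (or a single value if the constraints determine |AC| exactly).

|AB| ∈ {29}
|BC| ∈ {19}
|AC| ∈ {√(1202)}

|AC| = √(1202)  (≈ 34.6699)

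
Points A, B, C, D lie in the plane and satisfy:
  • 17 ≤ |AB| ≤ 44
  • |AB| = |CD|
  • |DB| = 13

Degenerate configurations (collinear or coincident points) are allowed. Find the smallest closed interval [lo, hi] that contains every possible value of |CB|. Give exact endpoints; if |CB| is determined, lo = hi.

|CB| ∈ [4, 57]  (≈ [4.0000, 57.0000])

|AB| ∈ [17, 44]
|BD| ∈ {13}
|CD| ∈ [17, 44]
|AD| ∈ [4, 57]
|BC| ∈ [4, 57]
|AC| ∈ [0, 101]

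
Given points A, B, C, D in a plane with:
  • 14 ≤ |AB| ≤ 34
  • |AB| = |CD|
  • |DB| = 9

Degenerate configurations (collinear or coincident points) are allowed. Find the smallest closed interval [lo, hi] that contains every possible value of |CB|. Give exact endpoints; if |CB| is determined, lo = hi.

|CB| ∈ [5, 43]  (≈ [5.0000, 43.0000])

|AB| ∈ [14, 34]
|BD| ∈ {9}
|CD| ∈ [14, 34]
|AD| ∈ [5, 43]
|BC| ∈ [5, 43]
|AC| ∈ [0, 77]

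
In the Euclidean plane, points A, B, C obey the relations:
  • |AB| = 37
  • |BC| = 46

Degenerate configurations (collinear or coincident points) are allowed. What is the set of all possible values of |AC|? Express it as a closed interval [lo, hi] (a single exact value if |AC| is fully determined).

|AC| ∈ [9, 83]  (≈ [9.0000, 83.0000])

|AB| ∈ {37}
|BC| ∈ {46}
|AC| ∈ [9, 83]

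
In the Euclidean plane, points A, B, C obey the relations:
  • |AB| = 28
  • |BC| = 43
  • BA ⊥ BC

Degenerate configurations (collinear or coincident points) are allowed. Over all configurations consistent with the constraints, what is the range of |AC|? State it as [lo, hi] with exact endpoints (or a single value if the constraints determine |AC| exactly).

|AB| ∈ {28}
|BC| ∈ {43}
|AC| ∈ {√(2633)}

|AC| = √(2633)  (≈ 51.3128)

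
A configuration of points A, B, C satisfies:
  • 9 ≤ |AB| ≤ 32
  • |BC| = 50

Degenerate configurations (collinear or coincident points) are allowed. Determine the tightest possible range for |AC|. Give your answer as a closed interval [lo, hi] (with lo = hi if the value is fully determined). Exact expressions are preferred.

|AC| ∈ [18, 82]  (≈ [18.0000, 82.0000])

|AB| ∈ [9, 32]
|BC| ∈ {50}
|AC| ∈ [18, 82]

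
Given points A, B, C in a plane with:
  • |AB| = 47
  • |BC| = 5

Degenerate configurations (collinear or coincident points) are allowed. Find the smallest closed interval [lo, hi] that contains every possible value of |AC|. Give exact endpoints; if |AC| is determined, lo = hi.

|AC| ∈ [42, 52]  (≈ [42.0000, 52.0000])

|AB| ∈ {47}
|BC| ∈ {5}
|AC| ∈ [42, 52]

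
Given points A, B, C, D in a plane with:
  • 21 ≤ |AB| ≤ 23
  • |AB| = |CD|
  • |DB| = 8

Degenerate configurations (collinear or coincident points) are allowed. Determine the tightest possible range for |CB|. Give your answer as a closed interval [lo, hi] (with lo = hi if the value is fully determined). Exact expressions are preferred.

|CB| ∈ [13, 31]  (≈ [13.0000, 31.0000])

|AB| ∈ [21, 23]
|BD| ∈ {8}
|CD| ∈ [21, 23]
|AD| ∈ [13, 31]
|BC| ∈ [13, 31]
|AC| ∈ [0, 54]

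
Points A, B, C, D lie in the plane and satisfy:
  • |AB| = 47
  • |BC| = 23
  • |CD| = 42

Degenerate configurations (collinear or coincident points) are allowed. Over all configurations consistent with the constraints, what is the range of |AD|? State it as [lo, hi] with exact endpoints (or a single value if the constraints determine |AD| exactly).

|AB| ∈ {47}
|BC| ∈ {23}
|CD| ∈ {42}
|AC| ∈ [24, 70]
|BD| ∈ [19, 65]
|AD| ∈ [0, 112]

|AD| ∈ [0, 112]  (≈ [0.0000, 112.0000])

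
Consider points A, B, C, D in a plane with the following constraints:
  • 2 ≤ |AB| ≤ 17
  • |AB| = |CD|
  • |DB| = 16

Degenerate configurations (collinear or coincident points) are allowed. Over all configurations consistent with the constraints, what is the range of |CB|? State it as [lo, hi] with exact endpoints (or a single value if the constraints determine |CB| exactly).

|AB| ∈ [2, 17]
|BD| ∈ {16}
|CD| ∈ [2, 17]
|AD| ∈ [0, 33]
|BC| ∈ [0, 33]
|AC| ∈ [0, 50]

|CB| ∈ [0, 33]  (≈ [0.0000, 33.0000])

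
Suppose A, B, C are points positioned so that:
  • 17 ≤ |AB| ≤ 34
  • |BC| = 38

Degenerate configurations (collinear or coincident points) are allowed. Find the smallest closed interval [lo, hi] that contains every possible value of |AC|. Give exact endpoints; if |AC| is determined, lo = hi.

|AB| ∈ [17, 34]
|BC| ∈ {38}
|AC| ∈ [4, 72]

|AC| ∈ [4, 72]  (≈ [4.0000, 72.0000])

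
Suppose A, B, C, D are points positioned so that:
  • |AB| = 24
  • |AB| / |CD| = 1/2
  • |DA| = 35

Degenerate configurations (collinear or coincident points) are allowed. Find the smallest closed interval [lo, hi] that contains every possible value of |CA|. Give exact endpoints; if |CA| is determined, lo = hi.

|CA| ∈ [13, 83]  (≈ [13.0000, 83.0000])

|AB| ∈ {24}
|AD| ∈ {35}
|CD| ∈ {48}
|BD| ∈ [11, 59]
|AC| ∈ [13, 83]
|BC| ∈ [0, 107]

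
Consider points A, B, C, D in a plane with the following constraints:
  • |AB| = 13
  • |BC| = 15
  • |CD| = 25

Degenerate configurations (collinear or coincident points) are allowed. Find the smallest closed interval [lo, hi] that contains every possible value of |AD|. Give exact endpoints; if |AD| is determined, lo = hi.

|AD| ∈ [0, 53]  (≈ [0.0000, 53.0000])

|AB| ∈ {13}
|BC| ∈ {15}
|CD| ∈ {25}
|AC| ∈ [2, 28]
|BD| ∈ [10, 40]
|AD| ∈ [0, 53]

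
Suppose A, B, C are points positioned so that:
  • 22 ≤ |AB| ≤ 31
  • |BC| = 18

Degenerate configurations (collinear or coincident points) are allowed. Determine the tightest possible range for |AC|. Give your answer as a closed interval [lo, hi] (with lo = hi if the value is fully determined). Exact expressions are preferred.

|AB| ∈ [22, 31]
|BC| ∈ {18}
|AC| ∈ [4, 49]

|AC| ∈ [4, 49]  (≈ [4.0000, 49.0000])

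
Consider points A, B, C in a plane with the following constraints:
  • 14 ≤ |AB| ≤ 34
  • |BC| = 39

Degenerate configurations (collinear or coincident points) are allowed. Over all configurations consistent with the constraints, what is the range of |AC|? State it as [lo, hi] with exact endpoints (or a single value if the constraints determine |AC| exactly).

|AB| ∈ [14, 34]
|BC| ∈ {39}
|AC| ∈ [5, 73]

|AC| ∈ [5, 73]  (≈ [5.0000, 73.0000])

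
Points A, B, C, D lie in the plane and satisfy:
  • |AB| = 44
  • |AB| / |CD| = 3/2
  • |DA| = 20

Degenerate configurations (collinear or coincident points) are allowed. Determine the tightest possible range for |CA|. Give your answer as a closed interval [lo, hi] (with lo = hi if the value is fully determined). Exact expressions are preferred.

|AB| ∈ {44}
|AD| ∈ {20}
|CD| ∈ {88/3}
|BD| ∈ [24, 64]
|AC| ∈ [28/3, 148/3]
|BC| ∈ [0, 280/3]

|CA| ∈ [28/3, 148/3]  (≈ [9.3333, 49.3333])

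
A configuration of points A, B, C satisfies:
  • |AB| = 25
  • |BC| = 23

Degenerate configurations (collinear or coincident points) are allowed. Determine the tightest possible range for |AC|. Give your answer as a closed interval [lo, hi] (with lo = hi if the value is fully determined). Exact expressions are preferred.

|AC| ∈ [2, 48]  (≈ [2.0000, 48.0000])

|AB| ∈ {25}
|BC| ∈ {23}
|AC| ∈ [2, 48]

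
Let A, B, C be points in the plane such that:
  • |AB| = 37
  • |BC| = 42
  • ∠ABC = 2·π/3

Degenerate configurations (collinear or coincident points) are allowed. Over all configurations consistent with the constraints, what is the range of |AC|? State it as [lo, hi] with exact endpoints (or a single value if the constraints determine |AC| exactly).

|AC| = √(4687)  (≈ 68.4617)

|AB| ∈ {37}
|BC| ∈ {42}
|AC| ∈ {√(4687)}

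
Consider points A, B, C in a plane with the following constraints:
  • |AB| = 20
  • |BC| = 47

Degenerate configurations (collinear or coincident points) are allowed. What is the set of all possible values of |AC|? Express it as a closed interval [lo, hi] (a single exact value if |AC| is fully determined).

|AB| ∈ {20}
|BC| ∈ {47}
|AC| ∈ [27, 67]

|AC| ∈ [27, 67]  (≈ [27.0000, 67.0000])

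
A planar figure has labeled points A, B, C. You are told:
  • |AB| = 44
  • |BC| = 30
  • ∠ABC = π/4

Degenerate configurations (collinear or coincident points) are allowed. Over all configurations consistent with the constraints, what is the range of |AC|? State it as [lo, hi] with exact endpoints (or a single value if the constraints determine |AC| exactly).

|AC| = 2·√(709 - 330·√(2))  (≈ 31.1326)

|AB| ∈ {44}
|BC| ∈ {30}
|AC| ∈ {2·√(709 - 330·√(2))}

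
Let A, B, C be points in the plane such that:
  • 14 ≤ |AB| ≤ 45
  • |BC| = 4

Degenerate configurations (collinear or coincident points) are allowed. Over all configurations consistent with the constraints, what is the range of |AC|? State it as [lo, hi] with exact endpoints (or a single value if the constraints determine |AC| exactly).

|AC| ∈ [10, 49]  (≈ [10.0000, 49.0000])

|AB| ∈ [14, 45]
|BC| ∈ {4}
|AC| ∈ [10, 49]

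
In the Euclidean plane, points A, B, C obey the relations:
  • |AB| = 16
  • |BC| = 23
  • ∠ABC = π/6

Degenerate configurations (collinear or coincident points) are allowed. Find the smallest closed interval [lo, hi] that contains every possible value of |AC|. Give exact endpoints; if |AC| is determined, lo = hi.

|AC| = √(785 - 368·√(3))  (≈ 12.1493)

|AB| ∈ {16}
|BC| ∈ {23}
|AC| ∈ {√(785 - 368·√(3))}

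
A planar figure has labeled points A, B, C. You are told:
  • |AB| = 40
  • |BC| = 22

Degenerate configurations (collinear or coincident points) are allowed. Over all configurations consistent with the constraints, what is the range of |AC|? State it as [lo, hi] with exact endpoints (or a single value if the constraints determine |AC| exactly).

|AB| ∈ {40}
|BC| ∈ {22}
|AC| ∈ [18, 62]

|AC| ∈ [18, 62]  (≈ [18.0000, 62.0000])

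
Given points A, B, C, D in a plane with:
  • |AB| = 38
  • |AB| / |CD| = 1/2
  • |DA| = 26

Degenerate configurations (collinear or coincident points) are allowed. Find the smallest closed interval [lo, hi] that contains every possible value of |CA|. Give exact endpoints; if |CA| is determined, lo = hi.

|CA| ∈ [50, 102]  (≈ [50.0000, 102.0000])

|AB| ∈ {38}
|AD| ∈ {26}
|CD| ∈ {76}
|BD| ∈ [12, 64]
|AC| ∈ [50, 102]
|BC| ∈ [12, 140]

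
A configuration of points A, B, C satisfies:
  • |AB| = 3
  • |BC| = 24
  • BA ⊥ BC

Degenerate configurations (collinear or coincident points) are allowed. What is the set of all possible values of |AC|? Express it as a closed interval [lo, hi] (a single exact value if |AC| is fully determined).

|AB| ∈ {3}
|BC| ∈ {24}
|AC| ∈ {3·√(65)}

|AC| = 3·√(65)  (≈ 24.1868)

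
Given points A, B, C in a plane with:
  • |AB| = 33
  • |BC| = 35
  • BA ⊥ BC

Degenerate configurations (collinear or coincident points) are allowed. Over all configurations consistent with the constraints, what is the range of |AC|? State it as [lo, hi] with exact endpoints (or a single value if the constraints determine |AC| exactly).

|AB| ∈ {33}
|BC| ∈ {35}
|AC| ∈ {√(2314)}

|AC| = √(2314)  (≈ 48.1041)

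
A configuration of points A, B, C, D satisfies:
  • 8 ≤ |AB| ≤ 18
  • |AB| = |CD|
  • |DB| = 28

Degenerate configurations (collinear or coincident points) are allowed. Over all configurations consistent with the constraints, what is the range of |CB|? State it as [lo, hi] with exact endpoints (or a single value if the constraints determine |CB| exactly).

|AB| ∈ [8, 18]
|BD| ∈ {28}
|CD| ∈ [8, 18]
|AD| ∈ [10, 46]
|BC| ∈ [10, 46]
|AC| ∈ [0, 64]

|CB| ∈ [10, 46]  (≈ [10.0000, 46.0000])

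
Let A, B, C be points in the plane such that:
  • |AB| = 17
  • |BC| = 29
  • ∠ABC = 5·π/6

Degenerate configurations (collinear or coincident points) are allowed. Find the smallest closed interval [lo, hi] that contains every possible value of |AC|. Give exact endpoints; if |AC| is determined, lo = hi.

|AC| = √(493·√(3) + 1130)  (≈ 44.5410)

|AB| ∈ {17}
|BC| ∈ {29}
|AC| ∈ {√(493·√(3) + 1130)}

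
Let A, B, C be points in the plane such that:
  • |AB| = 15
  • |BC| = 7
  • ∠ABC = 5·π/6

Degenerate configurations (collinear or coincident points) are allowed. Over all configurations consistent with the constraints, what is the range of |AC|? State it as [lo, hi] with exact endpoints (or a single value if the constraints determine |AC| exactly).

|AB| ∈ {15}
|BC| ∈ {7}
|AC| ∈ {√(105·√(3) + 274)}

|AC| = √(105·√(3) + 274)  (≈ 21.3510)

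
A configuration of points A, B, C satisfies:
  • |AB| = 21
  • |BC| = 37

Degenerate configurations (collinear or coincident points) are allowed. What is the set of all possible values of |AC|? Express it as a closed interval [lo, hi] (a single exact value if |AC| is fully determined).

|AC| ∈ [16, 58]  (≈ [16.0000, 58.0000])

|AB| ∈ {21}
|BC| ∈ {37}
|AC| ∈ [16, 58]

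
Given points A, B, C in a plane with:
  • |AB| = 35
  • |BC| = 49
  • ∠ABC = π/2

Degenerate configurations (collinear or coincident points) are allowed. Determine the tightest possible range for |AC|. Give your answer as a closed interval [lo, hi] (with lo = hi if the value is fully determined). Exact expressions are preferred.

|AC| = 7·√(74)  (≈ 60.2163)

|AB| ∈ {35}
|BC| ∈ {49}
|AC| ∈ {7·√(74)}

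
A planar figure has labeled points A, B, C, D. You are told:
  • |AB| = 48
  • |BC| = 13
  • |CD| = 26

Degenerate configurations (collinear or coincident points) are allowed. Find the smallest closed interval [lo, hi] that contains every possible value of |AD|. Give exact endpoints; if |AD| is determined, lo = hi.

|AD| ∈ [9, 87]  (≈ [9.0000, 87.0000])

|AB| ∈ {48}
|BC| ∈ {13}
|CD| ∈ {26}
|AC| ∈ [35, 61]
|BD| ∈ [13, 39]
|AD| ∈ [9, 87]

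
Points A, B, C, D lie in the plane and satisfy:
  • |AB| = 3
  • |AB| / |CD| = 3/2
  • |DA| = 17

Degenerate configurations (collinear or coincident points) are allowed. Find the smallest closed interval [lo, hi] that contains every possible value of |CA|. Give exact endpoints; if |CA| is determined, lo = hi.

|AB| ∈ {3}
|AD| ∈ {17}
|CD| ∈ {2}
|BD| ∈ [14, 20]
|AC| ∈ [15, 19]
|BC| ∈ [12, 22]

|CA| ∈ [15, 19]  (≈ [15.0000, 19.0000])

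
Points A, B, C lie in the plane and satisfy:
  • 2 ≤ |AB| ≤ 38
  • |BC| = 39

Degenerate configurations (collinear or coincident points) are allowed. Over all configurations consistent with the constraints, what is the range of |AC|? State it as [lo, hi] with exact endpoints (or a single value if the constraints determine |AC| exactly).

|AB| ∈ [2, 38]
|BC| ∈ {39}
|AC| ∈ [1, 77]

|AC| ∈ [1, 77]  (≈ [1.0000, 77.0000])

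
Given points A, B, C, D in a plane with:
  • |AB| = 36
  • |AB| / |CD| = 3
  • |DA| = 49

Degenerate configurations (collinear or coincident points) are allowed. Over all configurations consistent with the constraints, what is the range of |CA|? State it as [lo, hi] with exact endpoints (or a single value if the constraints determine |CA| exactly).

|CA| ∈ [37, 61]  (≈ [37.0000, 61.0000])

|AB| ∈ {36}
|AD| ∈ {49}
|CD| ∈ {12}
|BD| ∈ [13, 85]
|AC| ∈ [37, 61]
|BC| ∈ [1, 97]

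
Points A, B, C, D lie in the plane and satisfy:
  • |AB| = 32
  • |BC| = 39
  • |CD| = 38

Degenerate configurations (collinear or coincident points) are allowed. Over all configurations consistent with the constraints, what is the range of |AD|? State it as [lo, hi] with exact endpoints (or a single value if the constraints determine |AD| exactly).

|AD| ∈ [0, 109]  (≈ [0.0000, 109.0000])

|AB| ∈ {32}
|BC| ∈ {39}
|CD| ∈ {38}
|AC| ∈ [7, 71]
|BD| ∈ [1, 77]
|AD| ∈ [0, 109]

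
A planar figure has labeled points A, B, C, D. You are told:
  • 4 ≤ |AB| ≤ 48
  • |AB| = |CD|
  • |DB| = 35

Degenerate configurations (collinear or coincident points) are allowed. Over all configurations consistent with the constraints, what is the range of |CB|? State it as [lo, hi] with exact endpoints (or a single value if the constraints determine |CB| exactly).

|AB| ∈ [4, 48]
|BD| ∈ {35}
|CD| ∈ [4, 48]
|AD| ∈ [0, 83]
|BC| ∈ [0, 83]
|AC| ∈ [0, 131]

|CB| ∈ [0, 83]  (≈ [0.0000, 83.0000])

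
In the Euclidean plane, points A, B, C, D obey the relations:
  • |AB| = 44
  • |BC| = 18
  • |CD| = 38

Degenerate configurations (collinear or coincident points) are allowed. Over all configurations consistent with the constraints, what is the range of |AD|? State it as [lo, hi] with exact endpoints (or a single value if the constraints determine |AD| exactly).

|AD| ∈ [0, 100]  (≈ [0.0000, 100.0000])

|AB| ∈ {44}
|BC| ∈ {18}
|CD| ∈ {38}
|AC| ∈ [26, 62]
|BD| ∈ [20, 56]
|AD| ∈ [0, 100]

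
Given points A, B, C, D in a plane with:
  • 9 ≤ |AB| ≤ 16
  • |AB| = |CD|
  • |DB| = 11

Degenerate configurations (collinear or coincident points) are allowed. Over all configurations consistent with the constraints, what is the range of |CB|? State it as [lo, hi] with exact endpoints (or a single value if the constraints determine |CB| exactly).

|AB| ∈ [9, 16]
|BD| ∈ {11}
|CD| ∈ [9, 16]
|AD| ∈ [0, 27]
|BC| ∈ [0, 27]
|AC| ∈ [0, 43]

|CB| ∈ [0, 27]  (≈ [0.0000, 27.0000])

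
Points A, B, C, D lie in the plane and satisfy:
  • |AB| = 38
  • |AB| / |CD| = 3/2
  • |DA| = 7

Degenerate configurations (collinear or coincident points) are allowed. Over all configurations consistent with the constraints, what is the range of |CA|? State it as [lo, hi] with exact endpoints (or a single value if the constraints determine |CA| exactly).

|CA| ∈ [55/3, 97/3]  (≈ [18.3333, 32.3333])

|AB| ∈ {38}
|AD| ∈ {7}
|CD| ∈ {76/3}
|BD| ∈ [31, 45]
|AC| ∈ [55/3, 97/3]
|BC| ∈ [17/3, 211/3]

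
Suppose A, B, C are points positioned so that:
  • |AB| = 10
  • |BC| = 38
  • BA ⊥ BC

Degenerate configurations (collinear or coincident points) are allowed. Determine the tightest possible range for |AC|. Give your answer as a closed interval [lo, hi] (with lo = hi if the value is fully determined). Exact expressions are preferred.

|AC| = 2·√(386)  (≈ 39.2938)

|AB| ∈ {10}
|BC| ∈ {38}
|AC| ∈ {2·√(386)}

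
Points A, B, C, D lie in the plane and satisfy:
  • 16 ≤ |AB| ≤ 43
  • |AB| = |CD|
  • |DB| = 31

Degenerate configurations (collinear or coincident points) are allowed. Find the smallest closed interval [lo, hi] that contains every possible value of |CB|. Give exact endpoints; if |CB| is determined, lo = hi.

|AB| ∈ [16, 43]
|BD| ∈ {31}
|CD| ∈ [16, 43]
|AD| ∈ [0, 74]
|BC| ∈ [0, 74]
|AC| ∈ [0, 117]

|CB| ∈ [0, 74]  (≈ [0.0000, 74.0000])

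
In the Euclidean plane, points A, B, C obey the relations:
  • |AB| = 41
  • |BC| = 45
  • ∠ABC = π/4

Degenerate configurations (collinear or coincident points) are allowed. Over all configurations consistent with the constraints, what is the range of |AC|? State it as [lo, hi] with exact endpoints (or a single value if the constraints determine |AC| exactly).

|AB| ∈ {41}
|BC| ∈ {45}
|AC| ∈ {√(3706 - 1845·√(2))}

|AC| = √(3706 - 1845·√(2))  (≈ 33.1176)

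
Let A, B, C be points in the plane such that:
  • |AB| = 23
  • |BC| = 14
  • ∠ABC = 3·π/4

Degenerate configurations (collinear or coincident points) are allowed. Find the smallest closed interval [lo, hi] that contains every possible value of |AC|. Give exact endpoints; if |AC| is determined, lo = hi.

|AB| ∈ {23}
|BC| ∈ {14}
|AC| ∈ {√(322·√(2) + 725)}

|AC| = √(322·√(2) + 725)  (≈ 34.3566)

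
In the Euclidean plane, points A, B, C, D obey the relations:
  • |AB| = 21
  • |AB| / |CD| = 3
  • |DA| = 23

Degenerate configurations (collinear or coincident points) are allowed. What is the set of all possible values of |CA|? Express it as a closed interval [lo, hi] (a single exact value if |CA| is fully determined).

|CA| ∈ [16, 30]  (≈ [16.0000, 30.0000])

|AB| ∈ {21}
|AD| ∈ {23}
|CD| ∈ {7}
|BD| ∈ [2, 44]
|AC| ∈ [16, 30]
|BC| ∈ [0, 51]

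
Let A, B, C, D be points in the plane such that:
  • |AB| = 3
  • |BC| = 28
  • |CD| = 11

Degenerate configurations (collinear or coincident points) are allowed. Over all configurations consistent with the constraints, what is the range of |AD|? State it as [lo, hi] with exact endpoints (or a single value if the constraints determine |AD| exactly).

|AD| ∈ [14, 42]  (≈ [14.0000, 42.0000])

|AB| ∈ {3}
|BC| ∈ {28}
|CD| ∈ {11}
|AC| ∈ [25, 31]
|BD| ∈ [17, 39]
|AD| ∈ [14, 42]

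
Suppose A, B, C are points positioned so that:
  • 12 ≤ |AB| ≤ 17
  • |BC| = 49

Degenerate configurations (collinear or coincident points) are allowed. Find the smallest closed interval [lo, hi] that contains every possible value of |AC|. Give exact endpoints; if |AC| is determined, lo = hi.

|AB| ∈ [12, 17]
|BC| ∈ {49}
|AC| ∈ [32, 66]

|AC| ∈ [32, 66]  (≈ [32.0000, 66.0000])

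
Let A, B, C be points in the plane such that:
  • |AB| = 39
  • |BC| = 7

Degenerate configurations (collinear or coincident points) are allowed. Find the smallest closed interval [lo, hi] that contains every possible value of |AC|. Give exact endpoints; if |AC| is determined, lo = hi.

|AC| ∈ [32, 46]  (≈ [32.0000, 46.0000])

|AB| ∈ {39}
|BC| ∈ {7}
|AC| ∈ [32, 46]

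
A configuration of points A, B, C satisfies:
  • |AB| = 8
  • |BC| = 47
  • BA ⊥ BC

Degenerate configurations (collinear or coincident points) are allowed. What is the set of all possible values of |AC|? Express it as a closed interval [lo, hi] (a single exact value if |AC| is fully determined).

|AC| = √(2273)  (≈ 47.6760)

|AB| ∈ {8}
|BC| ∈ {47}
|AC| ∈ {√(2273)}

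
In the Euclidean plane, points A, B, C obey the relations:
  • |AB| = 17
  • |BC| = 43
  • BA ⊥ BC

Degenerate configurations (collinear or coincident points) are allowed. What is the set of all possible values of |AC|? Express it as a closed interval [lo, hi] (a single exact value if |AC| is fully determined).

|AC| = √(2138)  (≈ 46.2385)

|AB| ∈ {17}
|BC| ∈ {43}
|AC| ∈ {√(2138)}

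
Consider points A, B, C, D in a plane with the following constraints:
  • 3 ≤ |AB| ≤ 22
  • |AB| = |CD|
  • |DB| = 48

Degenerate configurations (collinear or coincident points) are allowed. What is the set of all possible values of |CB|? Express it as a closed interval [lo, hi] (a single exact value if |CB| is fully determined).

|AB| ∈ [3, 22]
|BD| ∈ {48}
|CD| ∈ [3, 22]
|AD| ∈ [26, 70]
|BC| ∈ [26, 70]
|AC| ∈ [4, 92]

|CB| ∈ [26, 70]  (≈ [26.0000, 70.0000])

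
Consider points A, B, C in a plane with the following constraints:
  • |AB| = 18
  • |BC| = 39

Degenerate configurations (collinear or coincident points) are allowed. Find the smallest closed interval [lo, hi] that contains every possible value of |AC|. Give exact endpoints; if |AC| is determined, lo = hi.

|AB| ∈ {18}
|BC| ∈ {39}
|AC| ∈ [21, 57]

|AC| ∈ [21, 57]  (≈ [21.0000, 57.0000])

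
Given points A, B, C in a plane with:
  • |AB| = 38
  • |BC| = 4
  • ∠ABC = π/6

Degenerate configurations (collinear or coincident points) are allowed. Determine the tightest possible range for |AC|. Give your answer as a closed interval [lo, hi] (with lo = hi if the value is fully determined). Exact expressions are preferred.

|AC| = 2·√(365 - 38·√(3))  (≈ 34.5938)

|AB| ∈ {38}
|BC| ∈ {4}
|AC| ∈ {2·√(365 - 38·√(3))}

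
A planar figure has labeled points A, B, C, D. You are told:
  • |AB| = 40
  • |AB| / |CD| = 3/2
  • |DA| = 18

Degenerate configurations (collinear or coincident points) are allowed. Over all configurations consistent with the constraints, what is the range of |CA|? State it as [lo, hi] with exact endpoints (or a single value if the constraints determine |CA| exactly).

|CA| ∈ [26/3, 134/3]  (≈ [8.6667, 44.6667])

|AB| ∈ {40}
|AD| ∈ {18}
|CD| ∈ {80/3}
|BD| ∈ [22, 58]
|AC| ∈ [26/3, 134/3]
|BC| ∈ [0, 254/3]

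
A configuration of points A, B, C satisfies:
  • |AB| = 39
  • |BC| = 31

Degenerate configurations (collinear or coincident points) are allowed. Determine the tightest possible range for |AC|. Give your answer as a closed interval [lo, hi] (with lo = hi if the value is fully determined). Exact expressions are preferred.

|AC| ∈ [8, 70]  (≈ [8.0000, 70.0000])

|AB| ∈ {39}
|BC| ∈ {31}
|AC| ∈ [8, 70]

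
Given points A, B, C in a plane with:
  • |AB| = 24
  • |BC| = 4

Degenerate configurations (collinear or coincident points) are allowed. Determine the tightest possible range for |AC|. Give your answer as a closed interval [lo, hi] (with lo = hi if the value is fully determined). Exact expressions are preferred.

|AB| ∈ {24}
|BC| ∈ {4}
|AC| ∈ [20, 28]

|AC| ∈ [20, 28]  (≈ [20.0000, 28.0000])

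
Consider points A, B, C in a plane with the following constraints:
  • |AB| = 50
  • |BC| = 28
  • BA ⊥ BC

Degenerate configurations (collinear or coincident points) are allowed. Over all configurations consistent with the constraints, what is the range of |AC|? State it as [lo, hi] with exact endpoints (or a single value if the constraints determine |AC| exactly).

|AB| ∈ {50}
|BC| ∈ {28}
|AC| ∈ {2·√(821)}

|AC| = 2·√(821)  (≈ 57.3062)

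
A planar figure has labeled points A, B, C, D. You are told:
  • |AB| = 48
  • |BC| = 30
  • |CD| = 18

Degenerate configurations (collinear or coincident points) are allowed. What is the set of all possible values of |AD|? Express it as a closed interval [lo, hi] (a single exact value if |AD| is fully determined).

|AB| ∈ {48}
|BC| ∈ {30}
|CD| ∈ {18}
|AC| ∈ [18, 78]
|BD| ∈ [12, 48]
|AD| ∈ [0, 96]

|AD| ∈ [0, 96]  (≈ [0.0000, 96.0000])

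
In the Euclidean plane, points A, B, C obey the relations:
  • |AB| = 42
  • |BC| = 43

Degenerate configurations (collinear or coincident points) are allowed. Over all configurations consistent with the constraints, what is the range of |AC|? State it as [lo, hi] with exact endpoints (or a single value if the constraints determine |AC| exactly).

|AB| ∈ {42}
|BC| ∈ {43}
|AC| ∈ [1, 85]

|AC| ∈ [1, 85]  (≈ [1.0000, 85.0000])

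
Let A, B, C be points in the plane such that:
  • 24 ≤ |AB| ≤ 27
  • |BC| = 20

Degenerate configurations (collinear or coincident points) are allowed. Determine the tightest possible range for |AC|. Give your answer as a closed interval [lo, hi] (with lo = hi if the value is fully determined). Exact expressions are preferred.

|AC| ∈ [4, 47]  (≈ [4.0000, 47.0000])

|AB| ∈ [24, 27]
|BC| ∈ {20}
|AC| ∈ [4, 47]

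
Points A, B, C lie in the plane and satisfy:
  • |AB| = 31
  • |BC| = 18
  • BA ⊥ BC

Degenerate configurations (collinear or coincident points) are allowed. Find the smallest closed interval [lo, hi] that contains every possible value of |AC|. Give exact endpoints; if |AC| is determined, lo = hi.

|AB| ∈ {31}
|BC| ∈ {18}
|AC| ∈ {√(1285)}

|AC| = √(1285)  (≈ 35.8469)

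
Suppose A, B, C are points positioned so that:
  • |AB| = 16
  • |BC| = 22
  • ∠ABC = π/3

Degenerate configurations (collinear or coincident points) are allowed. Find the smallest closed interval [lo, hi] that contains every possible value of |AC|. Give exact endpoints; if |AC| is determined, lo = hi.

|AB| ∈ {16}
|BC| ∈ {22}
|AC| ∈ {2·√(97)}

|AC| = 2·√(97)  (≈ 19.6977)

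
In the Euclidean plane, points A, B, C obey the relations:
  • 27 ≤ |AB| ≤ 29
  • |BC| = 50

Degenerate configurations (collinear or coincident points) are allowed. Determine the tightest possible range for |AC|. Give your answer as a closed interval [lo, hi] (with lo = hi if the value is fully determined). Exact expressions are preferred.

|AB| ∈ [27, 29]
|BC| ∈ {50}
|AC| ∈ [21, 79]

|AC| ∈ [21, 79]  (≈ [21.0000, 79.0000])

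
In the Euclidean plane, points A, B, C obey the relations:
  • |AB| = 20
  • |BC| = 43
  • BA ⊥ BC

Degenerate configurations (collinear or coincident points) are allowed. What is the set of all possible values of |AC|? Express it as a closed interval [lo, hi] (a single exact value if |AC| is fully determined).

|AB| ∈ {20}
|BC| ∈ {43}
|AC| ∈ {√(2249)}

|AC| = √(2249)  (≈ 47.4236)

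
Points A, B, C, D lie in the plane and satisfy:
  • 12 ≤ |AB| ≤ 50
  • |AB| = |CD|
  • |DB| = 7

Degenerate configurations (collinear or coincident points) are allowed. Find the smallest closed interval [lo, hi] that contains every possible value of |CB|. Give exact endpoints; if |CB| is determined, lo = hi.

|CB| ∈ [5, 57]  (≈ [5.0000, 57.0000])

|AB| ∈ [12, 50]
|BD| ∈ {7}
|CD| ∈ [12, 50]
|AD| ∈ [5, 57]
|BC| ∈ [5, 57]
|AC| ∈ [0, 107]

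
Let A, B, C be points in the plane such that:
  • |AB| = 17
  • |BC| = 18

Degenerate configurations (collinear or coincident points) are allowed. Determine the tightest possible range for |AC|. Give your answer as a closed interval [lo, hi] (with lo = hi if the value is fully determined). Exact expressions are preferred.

|AC| ∈ [1, 35]  (≈ [1.0000, 35.0000])

|AB| ∈ {17}
|BC| ∈ {18}
|AC| ∈ [1, 35]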